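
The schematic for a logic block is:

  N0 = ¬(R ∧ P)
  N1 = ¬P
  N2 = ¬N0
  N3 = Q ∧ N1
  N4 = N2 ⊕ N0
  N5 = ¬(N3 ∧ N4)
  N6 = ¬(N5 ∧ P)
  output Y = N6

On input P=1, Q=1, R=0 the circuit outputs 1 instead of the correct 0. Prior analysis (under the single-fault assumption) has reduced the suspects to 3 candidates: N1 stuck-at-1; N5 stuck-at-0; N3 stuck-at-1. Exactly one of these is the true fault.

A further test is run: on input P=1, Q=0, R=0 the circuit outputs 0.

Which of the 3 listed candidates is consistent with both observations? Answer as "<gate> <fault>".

Evaluate each candidate on input P=1, Q=0, R=0:
  N1 stuck-at-1: N0=1, N1=1 [stuck-at-1], N2=0, N3=0, N4=1, N5=1, N6=0 → 0 — matches
  N5 stuck-at-0: N0=1, N1=0, N2=0, N3=0, N4=1, N5=0 [stuck-at-0], N6=1 → 1 — eliminated
  N3 stuck-at-1: N0=1, N1=0, N2=0, N3=1 [stuck-at-1], N4=1, N5=0, N6=1 → 1 — eliminated
Only N1 stuck-at-1 reproduces the observed 0.

N1 stuck-at-1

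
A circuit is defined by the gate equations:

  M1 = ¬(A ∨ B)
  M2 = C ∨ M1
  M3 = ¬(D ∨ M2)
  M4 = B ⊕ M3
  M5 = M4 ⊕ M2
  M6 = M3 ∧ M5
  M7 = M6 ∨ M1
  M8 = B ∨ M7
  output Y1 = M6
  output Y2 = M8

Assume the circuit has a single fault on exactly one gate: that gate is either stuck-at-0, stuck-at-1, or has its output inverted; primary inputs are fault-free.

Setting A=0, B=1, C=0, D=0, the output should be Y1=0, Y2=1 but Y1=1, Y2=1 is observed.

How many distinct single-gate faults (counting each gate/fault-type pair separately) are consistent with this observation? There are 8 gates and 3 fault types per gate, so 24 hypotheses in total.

6

Fault-free: M1=0, M2=0, M3=1, M4=0, M5=0, M6=0, M7=0, M8=1 → Y1=0, Y2=1. Observed Y1=1, Y2=1.
  M1: none of the 3 fault types match ✗
  M2: none of the 3 fault types match ✗
  M3: none of the 3 fault types match ✗
  M4: stuck-at-1, inverted output ✓; others ✗
  M5: stuck-at-1, inverted output ✓; others ✗
  M6: stuck-at-1, inverted output ✓; others ✗
  M7: none of the 3 fault types match ✗
  M8: none of the 3 fault types match ✗
Consistent faults: {M4 stuck-at-1, M4 inverted output, M5 stuck-at-1, M5 inverted output, M6 stuck-at-1, M6 inverted output} — 6 in all.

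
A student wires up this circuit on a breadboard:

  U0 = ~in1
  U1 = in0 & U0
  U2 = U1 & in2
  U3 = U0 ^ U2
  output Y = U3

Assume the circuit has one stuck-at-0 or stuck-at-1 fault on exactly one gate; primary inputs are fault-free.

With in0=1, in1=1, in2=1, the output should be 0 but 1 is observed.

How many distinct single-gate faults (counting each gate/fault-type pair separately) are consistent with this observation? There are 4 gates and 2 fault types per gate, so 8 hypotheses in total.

Fault-free: U0=0, U1=0, U2=0, U3=0 → 0. Observed 1.
  U0 stuck-at-0: output 0 ✗
  U0 stuck-at-1: output 0 ✗
  U1 stuck-at-0: output 0 ✗
  U1 stuck-at-1: output 1 ✓
  U2 stuck-at-0: output 0 ✗
  U2 stuck-at-1: output 1 ✓
  U3 stuck-at-0: output 0 ✗
  U3 stuck-at-1: output 1 ✓
Consistent faults: {U1 stuck-at-1, U2 stuck-at-1, U3 stuck-at-1} — 3 in all.

3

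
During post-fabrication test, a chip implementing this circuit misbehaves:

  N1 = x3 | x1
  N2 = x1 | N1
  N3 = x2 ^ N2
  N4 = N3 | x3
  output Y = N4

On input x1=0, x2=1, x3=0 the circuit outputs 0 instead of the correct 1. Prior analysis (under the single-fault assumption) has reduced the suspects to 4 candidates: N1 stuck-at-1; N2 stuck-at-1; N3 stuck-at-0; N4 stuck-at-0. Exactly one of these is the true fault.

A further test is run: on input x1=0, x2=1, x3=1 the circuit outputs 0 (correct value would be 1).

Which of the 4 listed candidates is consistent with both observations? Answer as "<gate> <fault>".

Evaluate each candidate on input x1=0, x2=1, x3=1:
  N1 stuck-at-1: N1=1 [stuck-at-1], N2=1, N3=0, N4=1 → 1 — eliminated
  N2 stuck-at-1: N1=1, N2=1 [stuck-at-1], N3=0, N4=1 → 1 — eliminated
  N3 stuck-at-0: N1=1, N2=1, N3=0 [stuck-at-0], N4=1 → 1 — eliminated
  N4 stuck-at-0: N1=1, N2=1, N3=0, N4=0 [stuck-at-0] → 0 — matches
Only N4 stuck-at-0 reproduces the observed 0.

N4 stuck-at-0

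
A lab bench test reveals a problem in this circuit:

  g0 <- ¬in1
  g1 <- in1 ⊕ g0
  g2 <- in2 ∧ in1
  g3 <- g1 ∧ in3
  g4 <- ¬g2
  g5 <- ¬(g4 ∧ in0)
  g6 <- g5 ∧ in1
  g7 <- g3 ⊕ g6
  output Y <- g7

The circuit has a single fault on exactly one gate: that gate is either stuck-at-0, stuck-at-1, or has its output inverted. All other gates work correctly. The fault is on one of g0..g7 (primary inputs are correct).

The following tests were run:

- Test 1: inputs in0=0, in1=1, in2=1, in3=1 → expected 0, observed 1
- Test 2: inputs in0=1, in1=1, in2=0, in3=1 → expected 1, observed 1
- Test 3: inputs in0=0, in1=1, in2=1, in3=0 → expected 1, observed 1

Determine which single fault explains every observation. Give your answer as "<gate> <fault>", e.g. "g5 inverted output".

Fault-free values for test 1 (in0=0, in1=1, in2=1, in3=1): g0=0, g1=1, g2=1, g3=1, g4=0, g5=1, g6=1, g7=0, giving Y=0. Observed 1.
Test 1: faults giving observed 1 are {g0 stuck-at-1, g0 inverted output, g1 stuck-at-0, g1 inverted output, g3 stuck-at-0, g3 inverted output, g5 stuck-at-0, g5 inverted output, g6 stuck-at-0, g6 inverted output, g7 stuck-at-1, g7 inverted output}.
Test 2 (in0=1, in1=1, in2=0, in3=1): fault-free g0=0, g1=1, g2=0, g3=1, g4=1, g5=0, g6=0, g7=1 → 1; observed 1. Eliminates g0 stuck-at-1, g0 inverted output, g1 stuck-at-0, g1 inverted output, g3 stuck-at-0, g3 inverted output, g5 inverted output, g6 inverted output, g7 inverted output.
Test 3 (in0=0, in1=1, in2=1, in3=0): fault-free g0=0, g1=1, g2=1, g3=0, g4=0, g5=1, g6=1, g7=1 → 1; observed 1. Eliminates g5 stuck-at-0, g6 stuck-at-0.
Only g7 stuck-at-1 is consistent with every test.

g7 stuck-at-1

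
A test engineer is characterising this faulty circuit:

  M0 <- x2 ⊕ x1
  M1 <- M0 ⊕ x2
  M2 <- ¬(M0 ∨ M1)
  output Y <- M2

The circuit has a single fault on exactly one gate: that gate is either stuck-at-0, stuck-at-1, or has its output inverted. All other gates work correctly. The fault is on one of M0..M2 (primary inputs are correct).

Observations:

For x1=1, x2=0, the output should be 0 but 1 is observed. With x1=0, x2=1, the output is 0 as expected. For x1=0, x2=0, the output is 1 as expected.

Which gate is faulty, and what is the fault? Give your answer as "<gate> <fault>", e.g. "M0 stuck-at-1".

M0 stuck-at-0

Fault-free values for test 1 (x1=1, x2=0): M0=1, M1=1, M2=0, giving Y=0. Observed 1.
Test 1: faults giving observed 1 are {M0 stuck-at-0, M0 inverted output, M2 stuck-at-1, M2 inverted output}.
Test 2 (x1=0, x2=1): fault-free M0=1, M1=0, M2=0 → 0; observed 0. Eliminates M2 stuck-at-1, M2 inverted output.
Test 3 (x1=0, x2=0): fault-free M0=0, M1=0, M2=1 → 1; observed 1. Eliminates M0 inverted output.
Only M0 stuck-at-0 is consistent with every test.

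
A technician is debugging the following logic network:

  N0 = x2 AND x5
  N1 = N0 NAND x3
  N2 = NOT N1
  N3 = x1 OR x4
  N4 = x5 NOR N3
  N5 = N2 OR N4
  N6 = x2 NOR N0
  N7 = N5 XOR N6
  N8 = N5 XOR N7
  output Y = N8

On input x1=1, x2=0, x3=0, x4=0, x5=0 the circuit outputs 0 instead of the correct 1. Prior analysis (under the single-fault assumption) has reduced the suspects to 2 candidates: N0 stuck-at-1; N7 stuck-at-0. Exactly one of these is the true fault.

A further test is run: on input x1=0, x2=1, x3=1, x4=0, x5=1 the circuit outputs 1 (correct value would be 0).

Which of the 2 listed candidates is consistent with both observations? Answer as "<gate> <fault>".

N7 stuck-at-0

Evaluate each candidate on input x1=0, x2=1, x3=1, x4=0, x5=1:
  N0 stuck-at-1: N0=1 [stuck-at-1], N1=0, N2=1, N3=0, N4=0, N5=1, N6=0, N7=1, N8=0 → 0 — eliminated
  N7 stuck-at-0: N0=1, N1=0, N2=1, N3=0, N4=0, N5=1, N6=0, N7=0 [stuck-at-0], N8=1 → 1 — matches
Only N7 stuck-at-0 reproduces the observed 1.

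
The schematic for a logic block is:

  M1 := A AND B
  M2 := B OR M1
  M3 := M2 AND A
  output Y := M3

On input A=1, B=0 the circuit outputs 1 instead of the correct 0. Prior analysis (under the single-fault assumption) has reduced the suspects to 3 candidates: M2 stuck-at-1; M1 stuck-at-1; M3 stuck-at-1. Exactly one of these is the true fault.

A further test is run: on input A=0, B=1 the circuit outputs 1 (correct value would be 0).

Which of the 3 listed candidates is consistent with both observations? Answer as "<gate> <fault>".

Evaluate each candidate on input A=0, B=1:
  M2 stuck-at-1: M1=0, M2=1 [stuck-at-1], M3=0 → 0 — eliminated
  M1 stuck-at-1: M1=1 [stuck-at-1], M2=1, M3=0 → 0 — eliminated
  M3 stuck-at-1: M1=0, M2=1, M3=1 [stuck-at-1] → 1 — matches
Only M3 stuck-at-1 reproduces the observed 1.

M3 stuck-at-1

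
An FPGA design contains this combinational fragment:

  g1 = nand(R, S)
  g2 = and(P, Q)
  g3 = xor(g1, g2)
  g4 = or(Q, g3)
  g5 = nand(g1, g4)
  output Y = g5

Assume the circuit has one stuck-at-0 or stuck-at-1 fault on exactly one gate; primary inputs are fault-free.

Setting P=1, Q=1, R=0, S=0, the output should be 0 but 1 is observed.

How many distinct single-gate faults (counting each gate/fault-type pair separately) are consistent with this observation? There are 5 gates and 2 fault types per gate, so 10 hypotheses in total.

Fault-free: g1=1, g2=1, g3=0, g4=1, g5=0 → 0. Observed 1.
  g1 stuck-at-0: output 1 ✓
  g1 stuck-at-1: output 0 ✗
  g2 stuck-at-0: output 0 ✗
  g2 stuck-at-1: output 0 ✗
  g3 stuck-at-0: output 0 ✗
  g3 stuck-at-1: output 0 ✗
  g4 stuck-at-0: output 1 ✓
  g4 stuck-at-1: output 0 ✗
  g5 stuck-at-0: output 0 ✗
  g5 stuck-at-1: output 1 ✓
Consistent faults: {g1 stuck-at-0, g4 stuck-at-0, g5 stuck-at-1} — 3 in all.

3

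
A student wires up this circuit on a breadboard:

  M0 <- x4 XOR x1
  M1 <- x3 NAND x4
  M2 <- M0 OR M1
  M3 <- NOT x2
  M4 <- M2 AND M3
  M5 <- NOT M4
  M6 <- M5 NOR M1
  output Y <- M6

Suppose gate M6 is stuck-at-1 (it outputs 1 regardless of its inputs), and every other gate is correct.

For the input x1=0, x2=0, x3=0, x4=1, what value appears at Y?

Propagate with M6 forced: M0=1, M1=1, M2=1, M3=1, M4=1, M5=0, M6=1 [stuck-at-1].
So Y = 1. (Without the fault it would be 0.)

1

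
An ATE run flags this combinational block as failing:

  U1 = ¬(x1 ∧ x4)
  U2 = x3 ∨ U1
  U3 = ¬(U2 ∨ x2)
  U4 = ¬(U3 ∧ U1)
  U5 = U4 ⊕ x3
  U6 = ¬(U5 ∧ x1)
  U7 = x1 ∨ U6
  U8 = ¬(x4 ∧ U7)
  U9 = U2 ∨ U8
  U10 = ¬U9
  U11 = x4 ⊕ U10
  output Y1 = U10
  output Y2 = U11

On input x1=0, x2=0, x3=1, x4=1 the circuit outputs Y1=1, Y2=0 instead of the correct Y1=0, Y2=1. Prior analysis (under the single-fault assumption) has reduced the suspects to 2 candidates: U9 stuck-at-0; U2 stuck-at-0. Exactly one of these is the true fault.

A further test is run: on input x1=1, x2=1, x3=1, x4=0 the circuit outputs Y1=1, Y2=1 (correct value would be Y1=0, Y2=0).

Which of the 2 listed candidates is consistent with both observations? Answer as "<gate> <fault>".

U9 stuck-at-0

Evaluate each candidate on input x1=1, x2=1, x3=1, x4=0:
  U9 stuck-at-0: U1=1, U2=1, U3=0, U4=1, U5=0, U6=1, U7=1, U8=1, U9=0 [stuck-at-0], U10=1, U11=1 → Y1=1, Y2=1 — matches
  U2 stuck-at-0: U1=1, U2=0 [stuck-at-0], U3=0, U4=1, U5=0, U6=1, U7=1, U8=1, U9=1, U10=0, U11=0 → Y1=0, Y2=0 — eliminated
Only U9 stuck-at-0 reproduces the observed Y1=1, Y2=1.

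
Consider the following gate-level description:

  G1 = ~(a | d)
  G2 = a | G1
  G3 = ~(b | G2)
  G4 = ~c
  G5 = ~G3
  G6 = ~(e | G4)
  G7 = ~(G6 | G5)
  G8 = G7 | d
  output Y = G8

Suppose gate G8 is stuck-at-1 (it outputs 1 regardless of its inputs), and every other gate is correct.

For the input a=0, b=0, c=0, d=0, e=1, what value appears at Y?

1

Propagate with G8 forced: G1=1, G2=1, G3=0, G4=1, G5=1, G6=0, G7=0, G8=1 [stuck-at-1].
So Y = 1. (Without the fault it would be 0.)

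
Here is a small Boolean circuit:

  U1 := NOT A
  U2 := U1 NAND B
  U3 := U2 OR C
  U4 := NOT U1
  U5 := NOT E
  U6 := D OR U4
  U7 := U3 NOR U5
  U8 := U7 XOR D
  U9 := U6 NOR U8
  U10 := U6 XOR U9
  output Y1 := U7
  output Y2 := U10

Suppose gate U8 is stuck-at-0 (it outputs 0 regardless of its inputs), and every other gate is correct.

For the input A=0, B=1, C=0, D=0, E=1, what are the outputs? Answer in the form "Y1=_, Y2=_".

Propagate with U8 forced: U1=1, U2=0, U3=0, U4=0, U5=0, U6=0, U7=1, U8=0 [stuck-at-0], U9=1, U10=1.
So the outputs are Y1=1, Y2=1. (Without the fault they would be Y1=1, Y2=0.)

Y1=1, Y2=1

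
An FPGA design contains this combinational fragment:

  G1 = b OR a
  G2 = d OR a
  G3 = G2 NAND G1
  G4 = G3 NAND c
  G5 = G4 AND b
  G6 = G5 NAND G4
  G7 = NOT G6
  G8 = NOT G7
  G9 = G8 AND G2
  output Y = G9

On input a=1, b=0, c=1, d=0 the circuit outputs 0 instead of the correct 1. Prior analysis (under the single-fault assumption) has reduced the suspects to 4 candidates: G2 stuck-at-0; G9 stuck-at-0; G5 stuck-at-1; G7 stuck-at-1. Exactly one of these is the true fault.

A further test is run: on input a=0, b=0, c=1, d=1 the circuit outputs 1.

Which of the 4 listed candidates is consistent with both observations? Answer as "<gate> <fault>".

G5 stuck-at-1

Evaluate each candidate on input a=0, b=0, c=1, d=1:
  G2 stuck-at-0: G1=0, G2=0 [stuck-at-0], G3=1, G4=0, G5=0, G6=1, G7=0, G8=1, G9=0 → 0 — eliminated
  G9 stuck-at-0: G1=0, G2=1, G3=1, G4=0, G5=0, G6=1, G7=0, G8=1, G9=0 [stuck-at-0] → 0 — eliminated
  G5 stuck-at-1: G1=0, G2=1, G3=1, G4=0, G5=1 [stuck-at-1], G6=1, G7=0, G8=1, G9=1 → 1 — matches
  G7 stuck-at-1: G1=0, G2=1, G3=1, G4=0, G5=0, G6=1, G7=1 [stuck-at-1], G8=0, G9=0 → 0 — eliminated
Only G5 stuck-at-1 reproduces the observed 1.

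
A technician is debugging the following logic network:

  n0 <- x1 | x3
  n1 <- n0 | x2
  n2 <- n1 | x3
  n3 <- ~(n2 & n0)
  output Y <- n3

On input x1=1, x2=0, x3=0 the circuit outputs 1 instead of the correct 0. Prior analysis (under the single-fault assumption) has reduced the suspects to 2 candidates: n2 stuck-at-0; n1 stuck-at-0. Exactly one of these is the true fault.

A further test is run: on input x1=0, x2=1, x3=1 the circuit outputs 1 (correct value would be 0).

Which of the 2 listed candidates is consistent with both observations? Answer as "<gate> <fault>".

Evaluate each candidate on input x1=0, x2=1, x3=1:
  n2 stuck-at-0: n0=1, n1=1, n2=0 [stuck-at-0], n3=1 → 1 — matches
  n1 stuck-at-0: n0=1, n1=0 [stuck-at-0], n2=1, n3=0 → 0 — eliminated
Only n2 stuck-at-0 reproduces the observed 1.

n2 stuck-at-0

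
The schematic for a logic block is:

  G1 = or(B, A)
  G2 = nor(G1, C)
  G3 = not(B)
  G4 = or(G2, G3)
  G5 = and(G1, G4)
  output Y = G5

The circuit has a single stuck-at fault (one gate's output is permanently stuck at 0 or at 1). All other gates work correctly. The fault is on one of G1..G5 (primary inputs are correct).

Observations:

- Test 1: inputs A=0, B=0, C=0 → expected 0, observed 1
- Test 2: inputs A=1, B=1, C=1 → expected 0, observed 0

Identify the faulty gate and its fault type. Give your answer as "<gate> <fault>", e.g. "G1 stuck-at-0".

Fault-free values for test 1 (A=0, B=0, C=0): G1=0, G2=1, G3=1, G4=1, G5=0, giving Y=0. Observed 1.
Test 1: faults giving observed 1 are {G1 stuck-at-1, G5 stuck-at-1}.
Test 2 (A=1, B=1, C=1): fault-free G1=1, G2=0, G3=0, G4=0, G5=0 → 0; observed 0. Eliminates G5 stuck-at-1.
Only G1 stuck-at-1 is consistent with every test.

G1 stuck-at-1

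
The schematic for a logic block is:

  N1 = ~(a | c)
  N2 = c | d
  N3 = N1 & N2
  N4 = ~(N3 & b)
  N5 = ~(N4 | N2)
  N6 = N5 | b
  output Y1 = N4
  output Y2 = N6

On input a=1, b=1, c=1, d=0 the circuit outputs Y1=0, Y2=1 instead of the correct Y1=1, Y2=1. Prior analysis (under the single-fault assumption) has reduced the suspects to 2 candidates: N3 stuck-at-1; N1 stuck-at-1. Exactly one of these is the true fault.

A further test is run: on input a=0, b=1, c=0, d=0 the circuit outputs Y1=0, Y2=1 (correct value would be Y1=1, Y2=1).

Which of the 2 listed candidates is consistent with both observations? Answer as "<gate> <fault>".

N3 stuck-at-1

Evaluate each candidate on input a=0, b=1, c=0, d=0:
  N3 stuck-at-1: N1=1, N2=0, N3=1 [stuck-at-1], N4=0, N5=1, N6=1 → Y1=0, Y2=1 — matches
  N1 stuck-at-1: N1=1 [stuck-at-1], N2=0, N3=0, N4=1, N5=0, N6=1 → Y1=1, Y2=1 — eliminated
Only N3 stuck-at-1 reproduces the observed Y1=0, Y2=1.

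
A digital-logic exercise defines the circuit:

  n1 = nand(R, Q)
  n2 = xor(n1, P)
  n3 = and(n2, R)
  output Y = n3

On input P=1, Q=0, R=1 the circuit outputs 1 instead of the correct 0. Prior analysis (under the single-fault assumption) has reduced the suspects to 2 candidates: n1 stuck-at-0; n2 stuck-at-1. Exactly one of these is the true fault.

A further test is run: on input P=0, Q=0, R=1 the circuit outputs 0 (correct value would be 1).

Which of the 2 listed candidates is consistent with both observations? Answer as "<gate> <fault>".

Evaluate each candidate on input P=0, Q=0, R=1:
  n1 stuck-at-0: n1=0 [stuck-at-0], n2=0, n3=0 → 0 — matches
  n2 stuck-at-1: n1=1, n2=1 [stuck-at-1], n3=1 → 1 — eliminated
Only n1 stuck-at-0 reproduces the observed 0.

n1 stuck-at-0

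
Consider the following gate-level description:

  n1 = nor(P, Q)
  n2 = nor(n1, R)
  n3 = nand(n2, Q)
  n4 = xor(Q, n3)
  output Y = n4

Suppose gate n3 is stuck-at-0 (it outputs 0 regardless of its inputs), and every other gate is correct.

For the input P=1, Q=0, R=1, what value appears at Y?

Propagate with n3 forced: n1=0, n2=0, n3=0 [stuck-at-0], n4=0.
So Y = 0. (Without the fault it would be 1.)

0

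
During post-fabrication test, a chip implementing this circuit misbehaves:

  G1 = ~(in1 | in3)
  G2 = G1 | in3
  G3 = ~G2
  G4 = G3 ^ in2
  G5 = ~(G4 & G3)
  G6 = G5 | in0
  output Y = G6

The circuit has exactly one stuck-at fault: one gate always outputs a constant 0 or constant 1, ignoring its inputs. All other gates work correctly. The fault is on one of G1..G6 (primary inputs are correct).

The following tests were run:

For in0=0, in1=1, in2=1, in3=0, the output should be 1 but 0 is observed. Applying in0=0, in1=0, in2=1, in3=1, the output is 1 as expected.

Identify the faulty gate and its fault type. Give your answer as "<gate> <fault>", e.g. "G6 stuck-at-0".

G4 stuck-at-1

Fault-free values for test 1 (in0=0, in1=1, in2=1, in3=0): G1=0, G2=0, G3=1, G4=0, G5=1, G6=1, giving Y=1. Observed 0.
Test 1: faults giving observed 0 are {G4 stuck-at-1, G5 stuck-at-0, G6 stuck-at-0}.
Test 2 (in0=0, in1=0, in2=1, in3=1): fault-free G1=0, G2=1, G3=0, G4=1, G5=1, G6=1 → 1; observed 1. Eliminates G5 stuck-at-0, G6 stuck-at-0.
Only G4 stuck-at-1 is consistent with every test.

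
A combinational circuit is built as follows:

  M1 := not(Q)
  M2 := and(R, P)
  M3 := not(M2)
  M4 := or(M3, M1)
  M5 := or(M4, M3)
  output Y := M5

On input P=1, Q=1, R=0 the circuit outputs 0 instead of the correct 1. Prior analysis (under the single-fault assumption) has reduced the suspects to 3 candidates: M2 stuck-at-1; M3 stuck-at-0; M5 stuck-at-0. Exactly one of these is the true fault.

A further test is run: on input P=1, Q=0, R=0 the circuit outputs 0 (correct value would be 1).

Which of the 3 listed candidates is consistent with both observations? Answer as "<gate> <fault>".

M5 stuck-at-0

Evaluate each candidate on input P=1, Q=0, R=0:
  M2 stuck-at-1: M1=1, M2=1 [stuck-at-1], M3=0, M4=1, M5=1 → 1 — eliminated
  M3 stuck-at-0: M1=1, M2=0, M3=0 [stuck-at-0], M4=1, M5=1 → 1 — eliminated
  M5 stuck-at-0: M1=1, M2=0, M3=1, M4=1, M5=0 [stuck-at-0] → 0 — matches
Only M5 stuck-at-0 reproduces the observed 0.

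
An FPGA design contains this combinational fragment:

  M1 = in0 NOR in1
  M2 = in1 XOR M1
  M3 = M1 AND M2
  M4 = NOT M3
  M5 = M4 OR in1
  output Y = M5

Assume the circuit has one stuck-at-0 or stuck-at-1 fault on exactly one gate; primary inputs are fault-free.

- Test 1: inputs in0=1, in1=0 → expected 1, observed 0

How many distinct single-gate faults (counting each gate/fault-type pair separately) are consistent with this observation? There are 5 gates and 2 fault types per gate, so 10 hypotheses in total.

4

Fault-free: M1=0, M2=0, M3=0, M4=1, M5=1 → 1. Observed 0.
  M1 stuck-at-0: output 1 ✗
  M1 stuck-at-1: output 0 ✓
  M2 stuck-at-0: output 1 ✗
  M2 stuck-at-1: output 1 ✗
  M3 stuck-at-0: output 1 ✗
  M3 stuck-at-1: output 0 ✓
  M4 stuck-at-0: output 0 ✓
  M4 stuck-at-1: output 1 ✗
  M5 stuck-at-0: output 0 ✓
  M5 stuck-at-1: output 1 ✗
Consistent faults: {M1 stuck-at-1, M3 stuck-at-1, M4 stuck-at-0, M5 stuck-at-0} — 4 in all.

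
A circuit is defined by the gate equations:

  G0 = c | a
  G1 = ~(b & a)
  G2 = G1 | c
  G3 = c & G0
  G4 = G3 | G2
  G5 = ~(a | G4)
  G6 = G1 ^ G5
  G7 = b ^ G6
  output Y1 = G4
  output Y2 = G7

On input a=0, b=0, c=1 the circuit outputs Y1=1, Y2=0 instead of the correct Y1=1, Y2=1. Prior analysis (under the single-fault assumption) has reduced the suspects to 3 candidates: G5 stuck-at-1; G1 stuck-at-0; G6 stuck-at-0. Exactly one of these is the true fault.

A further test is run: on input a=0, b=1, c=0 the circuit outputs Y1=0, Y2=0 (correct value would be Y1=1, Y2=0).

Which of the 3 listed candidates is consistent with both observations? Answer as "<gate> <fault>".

Evaluate each candidate on input a=0, b=1, c=0:
  G5 stuck-at-1: G0=0, G1=1, G2=1, G3=0, G4=1, G5=1 [stuck-at-1], G6=0, G7=1 → Y1=1, Y2=1 — eliminated
  G1 stuck-at-0: G0=0, G1=0 [stuck-at-0], G2=0, G3=0, G4=0, G5=1, G6=1, G7=0 → Y1=0, Y2=0 — matches
  G6 stuck-at-0: G0=0, G1=1, G2=1, G3=0, G4=1, G5=0, G6=0 [stuck-at-0], G7=1 → Y1=1, Y2=1 — eliminated
Only G1 stuck-at-0 reproduces the observed Y1=0, Y2=0.

G1 stuck-at-0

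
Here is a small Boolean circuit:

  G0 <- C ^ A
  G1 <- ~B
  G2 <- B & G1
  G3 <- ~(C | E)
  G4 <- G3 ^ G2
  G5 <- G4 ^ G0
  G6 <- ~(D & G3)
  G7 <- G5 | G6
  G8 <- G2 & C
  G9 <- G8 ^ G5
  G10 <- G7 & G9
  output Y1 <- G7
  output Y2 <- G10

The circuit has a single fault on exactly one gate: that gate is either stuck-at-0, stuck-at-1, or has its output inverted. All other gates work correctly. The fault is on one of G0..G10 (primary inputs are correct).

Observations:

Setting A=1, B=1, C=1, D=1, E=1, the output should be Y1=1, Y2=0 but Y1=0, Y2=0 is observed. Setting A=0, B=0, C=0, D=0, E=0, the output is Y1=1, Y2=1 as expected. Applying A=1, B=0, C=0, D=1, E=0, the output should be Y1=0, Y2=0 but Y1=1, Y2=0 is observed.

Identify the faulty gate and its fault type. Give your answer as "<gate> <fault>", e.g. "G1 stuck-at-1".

G6 inverted output

Fault-free values for test 1 (A=1, B=1, C=1, D=1, E=1): G0=0, G1=0, G2=0, G3=0, G4=0, G5=0, G6=1, G7=1, G8=0, G9=0, G10=0, giving Y1=1, Y2=0. Observed Y1=0, Y2=0.
Test 1: faults giving observed Y1=0, Y2=0 are {G6 stuck-at-0, G6 inverted output, G7 stuck-at-0, G7 inverted output}.
Test 2 (A=0, B=0, C=0, D=0, E=0): fault-free G0=0, G1=1, G2=0, G3=1, G4=1, G5=1, G6=1, G7=1, G8=0, G9=1, G10=1 → Y1=1, Y2=1; observed Y1=1, Y2=1. Eliminates G7 stuck-at-0, G7 inverted output.
Test 3 (A=1, B=0, C=0, D=1, E=0): fault-free G0=1, G1=1, G2=0, G3=1, G4=1, G5=0, G6=0, G7=0, G8=0, G9=0, G10=0 → Y1=0, Y2=0; observed Y1=1, Y2=0. Eliminates G6 stuck-at-0.
Only G6 inverted output is consistent with every test.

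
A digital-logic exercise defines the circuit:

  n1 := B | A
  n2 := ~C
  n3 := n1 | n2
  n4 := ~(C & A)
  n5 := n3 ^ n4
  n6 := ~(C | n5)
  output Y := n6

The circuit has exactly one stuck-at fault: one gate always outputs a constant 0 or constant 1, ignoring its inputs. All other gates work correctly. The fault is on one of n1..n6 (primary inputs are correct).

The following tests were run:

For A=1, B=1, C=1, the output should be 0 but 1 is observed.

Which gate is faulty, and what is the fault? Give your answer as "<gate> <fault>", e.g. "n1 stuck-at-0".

n6 stuck-at-1

Fault-free values for test 1 (A=1, B=1, C=1): n1=1, n2=0, n3=1, n4=0, n5=1, n6=0, giving Y=0. Observed 1.
Test 1: faults giving observed 1 are {n6 stuck-at-1}.
Only n6 stuck-at-1 is consistent with every test.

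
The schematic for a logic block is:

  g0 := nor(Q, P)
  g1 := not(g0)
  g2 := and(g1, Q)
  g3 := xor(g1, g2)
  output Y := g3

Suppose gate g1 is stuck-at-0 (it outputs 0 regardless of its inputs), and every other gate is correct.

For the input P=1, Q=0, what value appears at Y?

Propagate with g1 forced: g0=0, g1=0 [stuck-at-0], g2=0, g3=0.
So Y = 0. (Without the fault it would be 1.)

0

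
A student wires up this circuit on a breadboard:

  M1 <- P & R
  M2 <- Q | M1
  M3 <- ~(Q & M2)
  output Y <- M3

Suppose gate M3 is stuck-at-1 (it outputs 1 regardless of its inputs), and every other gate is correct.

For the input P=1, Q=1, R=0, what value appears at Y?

Propagate with M3 forced: M1=0, M2=1, M3=1 [stuck-at-1].
So Y = 1. (Without the fault it would be 0.)

1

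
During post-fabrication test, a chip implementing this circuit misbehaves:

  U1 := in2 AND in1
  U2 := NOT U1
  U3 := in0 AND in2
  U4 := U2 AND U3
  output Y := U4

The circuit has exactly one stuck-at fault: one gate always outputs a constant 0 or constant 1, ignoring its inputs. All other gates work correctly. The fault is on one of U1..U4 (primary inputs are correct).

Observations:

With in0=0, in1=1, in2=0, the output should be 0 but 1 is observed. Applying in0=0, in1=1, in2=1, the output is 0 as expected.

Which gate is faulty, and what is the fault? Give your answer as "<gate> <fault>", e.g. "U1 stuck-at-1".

U3 stuck-at-1

Fault-free values for test 1 (in0=0, in1=1, in2=0): U1=0, U2=1, U3=0, U4=0, giving Y=0. Observed 1.
Test 1: faults giving observed 1 are {U3 stuck-at-1, U4 stuck-at-1}.
Test 2 (in0=0, in1=1, in2=1): fault-free U1=1, U2=0, U3=0, U4=0 → 0; observed 0. Eliminates U4 stuck-at-1.
Only U3 stuck-at-1 is consistent with every test.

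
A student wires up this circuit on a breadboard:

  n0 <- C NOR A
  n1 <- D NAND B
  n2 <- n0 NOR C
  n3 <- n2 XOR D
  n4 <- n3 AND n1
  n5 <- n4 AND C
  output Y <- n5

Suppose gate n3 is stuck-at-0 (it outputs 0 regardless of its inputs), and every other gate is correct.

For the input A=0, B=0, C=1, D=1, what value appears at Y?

Propagate with n3 forced: n0=0, n1=1, n2=0, n3=0 [stuck-at-0], n4=0, n5=0.
So Y = 0. (Without the fault it would be 1.)

0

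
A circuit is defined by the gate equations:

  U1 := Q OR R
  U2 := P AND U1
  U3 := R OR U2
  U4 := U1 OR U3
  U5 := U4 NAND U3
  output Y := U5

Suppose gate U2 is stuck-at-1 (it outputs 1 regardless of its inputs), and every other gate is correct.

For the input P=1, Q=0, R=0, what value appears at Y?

Propagate with U2 forced: U1=0, U2=1 [stuck-at-1], U3=1, U4=1, U5=0.
So Y = 0. (Without the fault it would be 1.)

0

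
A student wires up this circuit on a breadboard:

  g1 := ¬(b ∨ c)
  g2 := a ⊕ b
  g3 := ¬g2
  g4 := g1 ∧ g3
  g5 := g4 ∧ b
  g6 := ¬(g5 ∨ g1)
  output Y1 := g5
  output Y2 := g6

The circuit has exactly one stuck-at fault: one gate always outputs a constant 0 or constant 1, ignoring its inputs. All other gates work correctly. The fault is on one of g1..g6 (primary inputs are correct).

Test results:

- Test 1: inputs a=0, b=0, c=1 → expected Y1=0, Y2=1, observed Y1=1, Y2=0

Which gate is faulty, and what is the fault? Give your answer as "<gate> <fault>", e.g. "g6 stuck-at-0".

Fault-free values for test 1 (a=0, b=0, c=1): g1=0, g2=0, g3=1, g4=0, g5=0, g6=1, giving Y1=0, Y2=1. Observed Y1=1, Y2=0.
Test 1: faults giving observed Y1=1, Y2=0 are {g5 stuck-at-1}.
Only g5 stuck-at-1 is consistent with every test.

g5 stuck-at-1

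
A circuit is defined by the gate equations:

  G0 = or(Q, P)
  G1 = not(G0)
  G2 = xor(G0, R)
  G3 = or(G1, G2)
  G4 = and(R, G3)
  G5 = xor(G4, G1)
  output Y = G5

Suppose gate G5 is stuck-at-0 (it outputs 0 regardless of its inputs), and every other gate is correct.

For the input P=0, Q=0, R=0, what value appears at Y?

Propagate with G5 forced: G0=0, G1=1, G2=0, G3=1, G4=0, G5=0 [stuck-at-0].
So Y = 0. (Without the fault it would be 1.)

0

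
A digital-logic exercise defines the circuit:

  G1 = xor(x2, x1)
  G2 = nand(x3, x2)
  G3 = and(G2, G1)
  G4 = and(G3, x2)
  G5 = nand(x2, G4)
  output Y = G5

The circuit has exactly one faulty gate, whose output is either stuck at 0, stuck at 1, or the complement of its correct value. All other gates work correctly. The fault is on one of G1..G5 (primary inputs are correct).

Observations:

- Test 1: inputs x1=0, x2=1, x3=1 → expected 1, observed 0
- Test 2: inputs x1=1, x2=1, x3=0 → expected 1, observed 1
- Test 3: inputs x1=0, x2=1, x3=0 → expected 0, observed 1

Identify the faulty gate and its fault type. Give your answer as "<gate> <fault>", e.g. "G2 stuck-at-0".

Fault-free values for test 1 (x1=0, x2=1, x3=1): G1=1, G2=0, G3=0, G4=0, G5=1, giving Y=1. Observed 0.
Test 1: faults giving observed 0 are {G2 stuck-at-1, G2 inverted output, G3 stuck-at-1, G3 inverted output, G4 stuck-at-1, G4 inverted output, G5 stuck-at-0, G5 inverted output}.
Test 2 (x1=1, x2=1, x3=0): fault-free G1=0, G2=1, G3=0, G4=0, G5=1 → 1; observed 1. Eliminates G3 stuck-at-1, G3 inverted output, G4 stuck-at-1, G4 inverted output, G5 stuck-at-0, G5 inverted output.
Test 3 (x1=0, x2=1, x3=0): fault-free G1=1, G2=1, G3=1, G4=1, G5=0 → 0; observed 1. Eliminates G2 stuck-at-1.
Only G2 inverted output is consistent with every test.

G2 inverted output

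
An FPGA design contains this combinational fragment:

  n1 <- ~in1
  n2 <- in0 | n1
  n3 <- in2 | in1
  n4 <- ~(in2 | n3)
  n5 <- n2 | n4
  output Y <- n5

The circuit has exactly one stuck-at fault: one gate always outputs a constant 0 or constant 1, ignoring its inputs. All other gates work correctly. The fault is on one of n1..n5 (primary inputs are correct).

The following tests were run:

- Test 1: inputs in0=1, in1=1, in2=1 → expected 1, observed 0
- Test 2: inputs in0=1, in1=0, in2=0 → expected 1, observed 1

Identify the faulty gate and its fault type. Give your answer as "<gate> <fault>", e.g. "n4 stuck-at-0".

Fault-free values for test 1 (in0=1, in1=1, in2=1): n1=0, n2=1, n3=1, n4=0, n5=1, giving Y=1. Observed 0.
Test 1: faults giving observed 0 are {n2 stuck-at-0, n5 stuck-at-0}.
Test 2 (in0=1, in1=0, in2=0): fault-free n1=1, n2=1, n3=0, n4=1, n5=1 → 1; observed 1. Eliminates n5 stuck-at-0.
Only n2 stuck-at-0 is consistent with every test.

n2 stuck-at-0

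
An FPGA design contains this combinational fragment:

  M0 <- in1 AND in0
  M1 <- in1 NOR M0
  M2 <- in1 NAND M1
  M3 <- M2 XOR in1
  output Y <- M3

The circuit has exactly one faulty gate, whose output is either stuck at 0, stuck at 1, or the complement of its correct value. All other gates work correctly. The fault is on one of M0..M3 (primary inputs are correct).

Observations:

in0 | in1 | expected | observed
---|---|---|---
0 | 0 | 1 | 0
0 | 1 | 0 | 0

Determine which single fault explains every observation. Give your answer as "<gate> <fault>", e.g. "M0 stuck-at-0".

M3 stuck-at-0

Fault-free values for test 1 (in0=0, in1=0): M0=0, M1=1, M2=1, M3=1, giving Y=1. Observed 0.
Test 1: faults giving observed 0 are {M2 stuck-at-0, M2 inverted output, M3 stuck-at-0, M3 inverted output}.
Test 2 (in0=0, in1=1): fault-free M0=0, M1=0, M2=1, M3=0 → 0; observed 0. Eliminates M2 stuck-at-0, M2 inverted output, M3 inverted output.
Only M3 stuck-at-0 is consistent with every test.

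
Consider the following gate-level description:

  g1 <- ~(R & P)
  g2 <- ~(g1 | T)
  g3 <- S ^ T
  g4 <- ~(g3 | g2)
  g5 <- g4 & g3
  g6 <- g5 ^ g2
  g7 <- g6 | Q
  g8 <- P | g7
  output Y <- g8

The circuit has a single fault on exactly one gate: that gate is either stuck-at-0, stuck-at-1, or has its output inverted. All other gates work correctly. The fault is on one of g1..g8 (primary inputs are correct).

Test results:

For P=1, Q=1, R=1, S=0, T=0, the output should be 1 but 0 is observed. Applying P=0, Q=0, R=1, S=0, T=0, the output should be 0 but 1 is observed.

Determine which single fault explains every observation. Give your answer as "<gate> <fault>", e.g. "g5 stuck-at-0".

Fault-free values for test 1 (P=1, Q=1, R=1, S=0, T=0): g1=0, g2=1, g3=0, g4=0, g5=0, g6=1, g7=1, g8=1, giving Y=1. Observed 0.
Test 1: faults giving observed 0 are {g8 stuck-at-0, g8 inverted output}.
Test 2 (P=0, Q=0, R=1, S=0, T=0): fault-free g1=1, g2=0, g3=0, g4=1, g5=0, g6=0, g7=0, g8=0 → 0; observed 1. Eliminates g8 stuck-at-0.
Only g8 inverted output is consistent with every test.

g8 inverted output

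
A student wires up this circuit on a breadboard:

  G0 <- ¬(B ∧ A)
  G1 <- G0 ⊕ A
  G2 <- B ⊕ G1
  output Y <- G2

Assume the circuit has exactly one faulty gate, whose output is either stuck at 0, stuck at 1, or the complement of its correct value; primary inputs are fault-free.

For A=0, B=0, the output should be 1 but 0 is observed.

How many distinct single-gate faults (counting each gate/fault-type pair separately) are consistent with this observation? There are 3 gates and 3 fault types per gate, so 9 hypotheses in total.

6

Fault-free: G0=1, G1=1, G2=1 → 1. Observed 0.
  G0 stuck-at-0: output 0 ✓
  G0 stuck-at-1: output 1 ✗
  G0 inverted output: output 0 ✓
  G1 stuck-at-0: output 0 ✓
  G1 stuck-at-1: output 1 ✗
  G1 inverted output: output 0 ✓
  G2 stuck-at-0: output 0 ✓
  G2 stuck-at-1: output 1 ✗
  G2 inverted output: output 0 ✓
Consistent faults: {G0 stuck-at-0, G0 inverted output, G1 stuck-at-0, G1 inverted output, G2 stuck-at-0, G2 inverted output} — 6 in all.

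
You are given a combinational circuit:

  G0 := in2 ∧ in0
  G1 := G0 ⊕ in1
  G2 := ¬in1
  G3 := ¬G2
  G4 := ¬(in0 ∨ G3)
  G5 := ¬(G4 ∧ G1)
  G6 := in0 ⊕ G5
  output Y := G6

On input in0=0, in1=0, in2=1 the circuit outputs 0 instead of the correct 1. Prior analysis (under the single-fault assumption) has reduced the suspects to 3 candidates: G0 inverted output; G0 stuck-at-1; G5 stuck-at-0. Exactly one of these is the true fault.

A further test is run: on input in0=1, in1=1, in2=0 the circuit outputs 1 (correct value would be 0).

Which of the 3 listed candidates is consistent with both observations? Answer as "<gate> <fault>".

G5 stuck-at-0

Evaluate each candidate on input in0=1, in1=1, in2=0:
  G0 inverted output: G0=1 [inverted output], G1=0, G2=0, G3=1, G4=0, G5=1, G6=0 → 0 — eliminated
  G0 stuck-at-1: G0=1 [stuck-at-1], G1=0, G2=0, G3=1, G4=0, G5=1, G6=0 → 0 — eliminated
  G5 stuck-at-0: G0=0, G1=1, G2=0, G3=1, G4=0, G5=0 [stuck-at-0], G6=1 → 1 — matches
Only G5 stuck-at-0 reproduces the observed 1.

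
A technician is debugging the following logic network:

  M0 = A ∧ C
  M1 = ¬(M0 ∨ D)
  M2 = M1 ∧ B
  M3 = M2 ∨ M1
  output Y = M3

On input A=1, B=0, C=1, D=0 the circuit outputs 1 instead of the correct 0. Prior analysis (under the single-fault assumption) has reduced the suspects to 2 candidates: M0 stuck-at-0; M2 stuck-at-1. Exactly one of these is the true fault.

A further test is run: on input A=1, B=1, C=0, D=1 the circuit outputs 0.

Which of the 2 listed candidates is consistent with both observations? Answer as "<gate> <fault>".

Evaluate each candidate on input A=1, B=1, C=0, D=1:
  M0 stuck-at-0: M0=0 [stuck-at-0], M1=0, M2=0, M3=0 → 0 — matches
  M2 stuck-at-1: M0=0, M1=0, M2=1 [stuck-at-1], M3=1 → 1 — eliminated
Only M0 stuck-at-0 reproduces the observed 0.

M0 stuck-at-0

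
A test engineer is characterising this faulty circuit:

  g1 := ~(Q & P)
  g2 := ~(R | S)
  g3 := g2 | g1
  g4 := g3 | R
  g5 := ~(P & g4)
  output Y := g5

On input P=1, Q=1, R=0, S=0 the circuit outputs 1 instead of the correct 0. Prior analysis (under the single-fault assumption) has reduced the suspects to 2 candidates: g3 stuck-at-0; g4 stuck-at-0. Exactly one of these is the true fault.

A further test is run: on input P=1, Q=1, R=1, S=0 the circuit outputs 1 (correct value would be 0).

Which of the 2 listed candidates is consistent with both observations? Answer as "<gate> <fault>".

Evaluate each candidate on input P=1, Q=1, R=1, S=0:
  g3 stuck-at-0: g1=0, g2=0, g3=0 [stuck-at-0], g4=1, g5=0 → 0 — eliminated
  g4 stuck-at-0: g1=0, g2=0, g3=0, g4=0 [stuck-at-0], g5=1 → 1 — matches
Only g4 stuck-at-0 reproduces the observed 1.

g4 stuck-at-0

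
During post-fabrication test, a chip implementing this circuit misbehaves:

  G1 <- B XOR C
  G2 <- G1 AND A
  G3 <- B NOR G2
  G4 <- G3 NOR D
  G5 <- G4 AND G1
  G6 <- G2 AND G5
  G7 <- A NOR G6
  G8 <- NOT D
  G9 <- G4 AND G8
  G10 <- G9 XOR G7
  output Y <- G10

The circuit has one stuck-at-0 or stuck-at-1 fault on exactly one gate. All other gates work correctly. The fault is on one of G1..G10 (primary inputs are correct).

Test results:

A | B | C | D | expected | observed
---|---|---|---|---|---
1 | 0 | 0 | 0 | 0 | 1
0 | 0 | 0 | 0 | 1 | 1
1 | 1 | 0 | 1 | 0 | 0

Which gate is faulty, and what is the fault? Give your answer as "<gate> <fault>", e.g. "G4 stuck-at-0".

G1 stuck-at-1

Fault-free values for test 1 (A=1, B=0, C=0, D=0): G1=0, G2=0, G3=1, G4=0, G5=0, G6=0, G7=0, G8=1, G9=0, G10=0, giving Y=0. Observed 1.
Test 1: faults giving observed 1 are {G1 stuck-at-1, G2 stuck-at-1, G3 stuck-at-0, G4 stuck-at-1, G7 stuck-at-1, G9 stuck-at-1, G10 stuck-at-1}.
Test 2 (A=0, B=0, C=0, D=0): fault-free G1=0, G2=0, G3=1, G4=0, G5=0, G6=0, G7=1, G8=1, G9=0, G10=1 → 1; observed 1. Eliminates G2 stuck-at-1, G3 stuck-at-0, G4 stuck-at-1, G9 stuck-at-1.
Test 3 (A=1, B=1, C=0, D=1): fault-free G1=1, G2=1, G3=0, G4=0, G5=0, G6=0, G7=0, G8=0, G9=0, G10=0 → 0; observed 0. Eliminates G7 stuck-at-1, G10 stuck-at-1.
Only G1 stuck-at-1 is consistent with every test.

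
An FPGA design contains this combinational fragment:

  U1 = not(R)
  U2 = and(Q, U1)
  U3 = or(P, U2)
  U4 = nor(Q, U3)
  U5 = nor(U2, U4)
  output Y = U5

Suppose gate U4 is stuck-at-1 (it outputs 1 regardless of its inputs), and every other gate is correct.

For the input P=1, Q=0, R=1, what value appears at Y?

0

Propagate with U4 forced: U1=0, U2=0, U3=1, U4=1 [stuck-at-1], U5=0.
So Y = 0. (Without the fault it would be 1.)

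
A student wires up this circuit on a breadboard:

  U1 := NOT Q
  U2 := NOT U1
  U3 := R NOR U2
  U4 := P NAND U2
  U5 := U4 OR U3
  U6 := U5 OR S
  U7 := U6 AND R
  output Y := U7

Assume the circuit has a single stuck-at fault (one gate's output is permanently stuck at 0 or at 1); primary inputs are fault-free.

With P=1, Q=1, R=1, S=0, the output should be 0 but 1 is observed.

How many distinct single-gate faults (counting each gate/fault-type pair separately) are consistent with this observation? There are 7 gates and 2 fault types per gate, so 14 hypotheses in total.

Fault-free: U1=0, U2=1, U3=0, U4=0, U5=0, U6=0, U7=0 → 0. Observed 1.
  U1 stuck-at-0: output 0 ✗
  U1 stuck-at-1: output 1 ✓
  U2 stuck-at-0: output 1 ✓
  U2 stuck-at-1: output 0 ✗
  U3 stuck-at-0: output 0 ✗
  U3 stuck-at-1: output 1 ✓
  U4 stuck-at-0: output 0 ✗
  U4 stuck-at-1: output 1 ✓
  U5 stuck-at-0: output 0 ✗
  U5 stuck-at-1: output 1 ✓
  U6 stuck-at-0: output 0 ✗
  U6 stuck-at-1: output 1 ✓
  U7 stuck-at-0: output 0 ✗
  U7 stuck-at-1: output 1 ✓
Consistent faults: {U1 stuck-at-1, U2 stuck-at-0, U3 stuck-at-1, U4 stuck-at-1, U5 stuck-at-1, U6 stuck-at-1, U7 stuck-at-1} — 7 in all.

7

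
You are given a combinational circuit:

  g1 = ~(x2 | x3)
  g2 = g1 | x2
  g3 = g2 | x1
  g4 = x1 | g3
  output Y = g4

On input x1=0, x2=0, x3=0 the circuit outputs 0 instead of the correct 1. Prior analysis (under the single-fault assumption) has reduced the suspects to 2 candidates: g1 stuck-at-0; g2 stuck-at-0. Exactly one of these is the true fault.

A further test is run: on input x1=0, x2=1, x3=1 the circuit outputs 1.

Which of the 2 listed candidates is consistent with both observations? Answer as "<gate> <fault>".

g1 stuck-at-0

Evaluate each candidate on input x1=0, x2=1, x3=1:
  g1 stuck-at-0: g1=0 [stuck-at-0], g2=1, g3=1, g4=1 → 1 — matches
  g2 stuck-at-0: g1=0, g2=0 [stuck-at-0], g3=0, g4=0 → 0 — eliminated
Only g1 stuck-at-0 reproduces the observed 1.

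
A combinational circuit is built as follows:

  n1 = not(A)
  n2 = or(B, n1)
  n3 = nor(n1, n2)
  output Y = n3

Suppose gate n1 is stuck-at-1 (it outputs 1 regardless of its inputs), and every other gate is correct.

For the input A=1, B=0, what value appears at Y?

Propagate with n1 forced: n1=1 [stuck-at-1], n2=1, n3=0.
So Y = 0. (Without the fault it would be 1.)

0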